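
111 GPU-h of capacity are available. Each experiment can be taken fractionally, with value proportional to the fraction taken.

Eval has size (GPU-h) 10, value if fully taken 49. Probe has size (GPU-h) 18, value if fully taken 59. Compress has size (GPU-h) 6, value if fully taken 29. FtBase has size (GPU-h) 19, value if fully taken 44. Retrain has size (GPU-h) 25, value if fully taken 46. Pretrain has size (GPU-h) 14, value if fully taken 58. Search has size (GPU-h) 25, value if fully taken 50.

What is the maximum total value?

Rank by value-to-size ratio: Eval 49/10≈4.9, Compress 29/6≈4.83, Pretrain 58/14≈4.14, Probe 59/18≈3.28, FtBase 44/19≈2.32, Search 50/25≈2, Retrain 46/25≈1.84.
All 10 GPU-h of Eval fit (value 49) → 101 remain.
Compress: take in full, 6 GPU-h for value 29 → 95 left.
Take all of Pretrain (14 GPU-h, value 58) → 81 GPU-h left.
Probe: take in full, 18 GPU-h for value 59 → 63 left.
FtBase: take in full, 19 GPU-h for value 44 → 44 left.
Search: take in full, 25 GPU-h for value 50 → 19 left.
19 GPU-h left: a 19/25 share of Retrain gives 46×19/25 = 34.96.
Total value = 323.96.

323.96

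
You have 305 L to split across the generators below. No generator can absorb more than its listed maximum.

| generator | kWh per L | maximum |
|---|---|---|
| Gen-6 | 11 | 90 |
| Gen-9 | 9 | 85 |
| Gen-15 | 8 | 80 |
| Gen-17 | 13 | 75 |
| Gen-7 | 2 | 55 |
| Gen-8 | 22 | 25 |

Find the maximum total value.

Highest kWh per L first: Gen-8 22 > Gen-17 13 > Gen-6 11 > Gen-9 9 > Gen-15 8 > Gen-7 2.
Gen-8 takes 25 to reach its cap of 25 → 280 left.
Gen-17: +75 to 75 (cap) → 205 left.
Gen-6 takes 90 to reach its cap of 90 → 115 left.
Gen-9 takes 85 to reach its cap of 85 → 30 left.
Gen-15 has room for 80 but only 30 remain, so it gets 30.
Total = 11×90 + 9×85 + 8×30 + 13×75 + 22×25 = 3520.

3520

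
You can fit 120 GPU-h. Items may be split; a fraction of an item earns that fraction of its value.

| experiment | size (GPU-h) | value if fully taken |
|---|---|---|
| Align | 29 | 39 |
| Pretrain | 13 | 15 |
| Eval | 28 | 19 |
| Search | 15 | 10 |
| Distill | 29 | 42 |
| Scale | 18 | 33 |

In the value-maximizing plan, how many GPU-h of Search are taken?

Sort by value density: Scale 33/18≈1.83, Distill 42/29≈1.45, Align 39/29≈1.34, Pretrain 15/13≈1.15, Eval 19/28≈0.679, Search 10/15≈0.667.
Scale: take in full, 18 GPU-h for value 33 — 102 left.
Distill: take in full, 29 GPU-h for value 42 — 73 left.
Take all of Align (29 GPU-h, value 39) — 44 GPU-h left.
Pretrain: take in full, 13 GPU-h for value 15 — 31 left.
Eval: take in full, 28 GPU-h for value 19 — 3 left.
Fill the last 3 GPU-h with part of Search: 3/15 of it earns 2.

3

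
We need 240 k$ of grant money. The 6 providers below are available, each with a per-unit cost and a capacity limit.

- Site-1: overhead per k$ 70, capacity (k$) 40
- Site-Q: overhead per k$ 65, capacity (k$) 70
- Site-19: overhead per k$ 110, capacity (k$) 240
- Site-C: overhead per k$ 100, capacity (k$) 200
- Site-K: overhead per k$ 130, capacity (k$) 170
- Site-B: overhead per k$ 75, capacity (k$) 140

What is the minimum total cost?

Fill from the cheapest provider first.
Site-Q (65): use full 70 — 170 k$ to go.
Site-1 (70): use full 40 — 130 k$ to go.
Site-B at 75: take 130 of its 140 — requirement met.
Site-C, Site-19, Site-K: unused.
Cost = 70×65 + 40×70 + 130×75 = 17100.

17100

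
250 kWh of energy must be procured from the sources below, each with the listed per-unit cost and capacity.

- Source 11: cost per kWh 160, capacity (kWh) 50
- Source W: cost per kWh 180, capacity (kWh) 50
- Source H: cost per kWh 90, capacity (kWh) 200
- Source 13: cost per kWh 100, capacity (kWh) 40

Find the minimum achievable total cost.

23600

Cheapest first:
Source H (90): use full 200 ; 50 kWh to go.
Source 13 at 100: take all 40 kWh ; 10 still needed.
Take 10 from Source 11 at 160 to finish.
Source W: unused.
Cost = 200×90 + 40×100 + 10×160 = 23600.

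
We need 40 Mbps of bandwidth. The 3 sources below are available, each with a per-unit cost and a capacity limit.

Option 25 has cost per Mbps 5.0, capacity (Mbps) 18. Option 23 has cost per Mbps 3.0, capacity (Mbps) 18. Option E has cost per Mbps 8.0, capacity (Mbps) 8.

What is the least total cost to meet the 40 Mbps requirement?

Fill from the cheapest source first.
Option 23 at 3.0: take all 18 Mbps — 22 still needed.
Take 18 from Option 25 at 5.0 — need 4 more.
Take 4 from Option E at 8.0 to finish.
Cost = 18×3.0 + 18×5.0 + 4×8.0 = 176.

176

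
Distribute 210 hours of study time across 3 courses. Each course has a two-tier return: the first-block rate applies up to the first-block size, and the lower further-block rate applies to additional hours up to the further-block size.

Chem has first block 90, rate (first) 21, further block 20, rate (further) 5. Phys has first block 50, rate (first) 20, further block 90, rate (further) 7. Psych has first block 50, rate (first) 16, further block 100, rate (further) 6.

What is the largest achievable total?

Treat each block as its own option and order by rate: Chem/T1 21 > Phys/T1 20 > Psych/T1 16 > Phys/T2 7 > Psych/T2 6 > Chem/T2 5.
Chem T1 at 21: fill all 90 ; 120 left.
Fill Phys T1 block (50 at 20) ; 70 left.
Fill Psych T1 block (50 at 16) ; 20 left.
20 remain; put them into Phys T2 at 7.
Total = 21×90 + 20×50 + 16×50 + 7×20 = 3830.

3830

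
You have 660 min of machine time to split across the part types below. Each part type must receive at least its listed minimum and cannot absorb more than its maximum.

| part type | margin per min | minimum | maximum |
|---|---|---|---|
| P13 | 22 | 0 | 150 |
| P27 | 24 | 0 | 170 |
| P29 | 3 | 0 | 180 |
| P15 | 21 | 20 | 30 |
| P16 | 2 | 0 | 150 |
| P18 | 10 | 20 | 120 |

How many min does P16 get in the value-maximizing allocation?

Meeting every minimum uses 0+0+0+20+0+20 = 40 min, leaving 620.
Order the part types by margin per min: P27 24 > P13 22 > P15 21 > P18 10 > P29 3 > P16 2.
P27: +170 to 170 (cap) — 450 left.
P13 takes 150 more to reach its cap of 150 — 300 left.
Give P15 10 more to hit its cap of 30 — 290 left.
P18: +100 to 120 (cap) — 190 left.
P29: +180 to 180 (cap) — 10 left.
P16 has room for 150 more but only 10 remain, so it gets 10.

10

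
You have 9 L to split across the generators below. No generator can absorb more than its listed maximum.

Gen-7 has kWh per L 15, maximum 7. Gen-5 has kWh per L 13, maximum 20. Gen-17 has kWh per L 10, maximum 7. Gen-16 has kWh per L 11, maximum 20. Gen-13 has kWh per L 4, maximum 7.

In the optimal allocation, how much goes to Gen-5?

Rank by kWh per L: Gen-7 15 > Gen-5 13 > Gen-16 11 > Gen-17 10 > Gen-13 4.
Gen-7: +7 to 7 (cap) — 2 left.
Gen-5: +2 (room for 20) → 2. Pool exhausted.

2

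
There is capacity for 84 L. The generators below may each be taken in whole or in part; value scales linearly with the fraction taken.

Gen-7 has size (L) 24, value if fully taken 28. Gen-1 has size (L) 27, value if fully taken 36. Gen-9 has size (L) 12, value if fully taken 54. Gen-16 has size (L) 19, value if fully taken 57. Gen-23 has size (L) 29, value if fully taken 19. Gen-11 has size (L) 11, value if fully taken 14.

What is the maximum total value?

178.5

Best value per unit of size first: Gen-9 54/12≈4.5, Gen-16 57/19≈3, Gen-1 36/27≈1.33, Gen-11 14/11≈1.27, Gen-7 28/24≈1.17, Gen-23 19/29≈0.655.
Gen-9: take in full, 12 L for value 54 ; 72 left.
Gen-16: take in full, 19 L for value 57 ; 53 left.
Take all of Gen-1 (27 L, value 36) ; 26 L left.
Gen-11: take in full, 11 L for value 14 ; 15 left.
15 L left: a 15/24 share of Gen-7 gives 28×15/24 = 17.5.
Total value = 178.5.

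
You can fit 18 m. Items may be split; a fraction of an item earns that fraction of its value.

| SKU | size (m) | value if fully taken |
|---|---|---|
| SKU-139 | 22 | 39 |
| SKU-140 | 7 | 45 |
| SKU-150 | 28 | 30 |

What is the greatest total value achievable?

Rank by value-to-size ratio: SKU-140 45/7≈6.43, SKU-139 39/22≈1.77, SKU-150 30/28≈1.07.
SKU-140: take in full, 7 m for value 45 ; 11 left.
Fill the last 11 m with part of SKU-139: 11/22 of it earns 19.5.
Total value = 64.5.

64.5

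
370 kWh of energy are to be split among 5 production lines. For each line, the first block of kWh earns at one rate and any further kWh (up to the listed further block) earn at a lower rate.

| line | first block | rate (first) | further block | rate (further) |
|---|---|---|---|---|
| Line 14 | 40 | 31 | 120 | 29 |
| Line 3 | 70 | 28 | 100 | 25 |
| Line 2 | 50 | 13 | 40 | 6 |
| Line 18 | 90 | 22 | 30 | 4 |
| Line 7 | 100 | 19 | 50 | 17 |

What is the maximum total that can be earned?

10060

Treat each block as its own option and order by rate: Line 14/T1 31 > Line 14/T2 29 > Line 3/T1 28 > Line 3/T2 25 > Line 18/T1 22 > Line 7/T1 19 > Line 7/T2 17 > Line 2/T1 13 > Line 2/T2 6 > Line 18/T2 4.
Line 14/T1 (31): +40 → 330 left.
Fill Line 14 T2 block (120 at 29) → 210 left.
Line 3 T1 at 28: fill all 70 → 140 left.
Line 3/T2 (25): +100 → 40 left.
Line 18/T1: +40 of 90 at 22; pool empty.
Total = 31×40 + 29×120 + 28×70 + 25×100 + 22×40 = 10060.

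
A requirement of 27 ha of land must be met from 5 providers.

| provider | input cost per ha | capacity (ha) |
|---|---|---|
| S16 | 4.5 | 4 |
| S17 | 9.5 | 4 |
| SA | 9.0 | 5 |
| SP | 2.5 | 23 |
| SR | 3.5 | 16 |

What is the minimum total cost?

71.5

Fill from the cheapest provider first.
SP at 2.5: take all 23 ha → 4 still needed.
SR (3.5): take the remaining 4 → done.
S16, SA, S17: unused.
Cost = 23×2.5 + 4×3.5 = 71.5.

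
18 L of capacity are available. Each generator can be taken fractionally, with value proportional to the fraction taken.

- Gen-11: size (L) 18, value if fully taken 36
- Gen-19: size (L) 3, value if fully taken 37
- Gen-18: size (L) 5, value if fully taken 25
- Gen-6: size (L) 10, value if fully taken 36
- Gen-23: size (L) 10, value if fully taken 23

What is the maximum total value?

Rank by value-to-size ratio: Gen-19 37/3≈12.3, Gen-18 25/5≈5, Gen-6 36/10≈3.6, Gen-23 23/10≈2.3, Gen-11 36/18≈2.
Take all of Gen-19 (3 L, value 37) → 15 L left.
Gen-18: take in full, 5 L for value 25 → 10 left.
All 10 L of Gen-6 fit (value 36) → 0 remain.
Total value = 98.

98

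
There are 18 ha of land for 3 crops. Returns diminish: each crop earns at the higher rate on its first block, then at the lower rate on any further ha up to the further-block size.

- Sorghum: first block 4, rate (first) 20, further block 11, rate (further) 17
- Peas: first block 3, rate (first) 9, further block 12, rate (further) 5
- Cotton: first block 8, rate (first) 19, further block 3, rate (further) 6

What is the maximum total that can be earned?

334

Rank every tier by rate: Sorghum/first 20 > Cotton/first 19 > Sorghum/second 17 > Peas/first 9 > Cotton/second 6 > Peas/second 5.
Sorghum first at 20: fill all 4 → 14 left.
Cotton first at 19: fill all 8 → 6 left.
Sorghum/second: +6 of 11 at 17; pool empty.
Total = 20×4 + 19×8 + 17×6 = 334.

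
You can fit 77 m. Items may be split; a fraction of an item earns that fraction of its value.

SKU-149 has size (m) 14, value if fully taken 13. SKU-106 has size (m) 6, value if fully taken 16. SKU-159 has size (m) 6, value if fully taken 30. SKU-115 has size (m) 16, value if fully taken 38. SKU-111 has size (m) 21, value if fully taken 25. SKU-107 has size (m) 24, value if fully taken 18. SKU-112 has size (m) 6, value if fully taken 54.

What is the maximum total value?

Best value per unit of size first: SKU-112 54/6≈9, SKU-159 30/6≈5, SKU-106 16/6≈2.67, SKU-115 38/16≈2.38, SKU-111 25/21≈1.19, SKU-149 13/14≈0.929, SKU-107 18/24≈0.75.
All 6 m of SKU-112 fit (value 54) ; 71 remain.
All 6 m of SKU-159 fit (value 30) ; 65 remain.
SKU-106: take in full, 6 m for value 16 ; 59 left.
Take all of SKU-115 (16 m, value 38) ; 43 m left.
All 21 m of SKU-111 fit (value 25) ; 22 remain.
Take all of SKU-149 (14 m, value 13) ; 8 m left.
Fill the last 8 m with part of SKU-107: 8/24 of it earns 6.
Total value = 182.

182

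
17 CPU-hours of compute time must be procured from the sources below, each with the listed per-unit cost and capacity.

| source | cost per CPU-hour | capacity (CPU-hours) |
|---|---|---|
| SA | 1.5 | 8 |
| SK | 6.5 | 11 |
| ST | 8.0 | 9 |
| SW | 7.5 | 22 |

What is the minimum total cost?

70.5

Cheapest first:
Take 8 from SA at 1.5 — need 9 more.
SK (6.5): take the remaining 9 — done.
SW, ST: unused.
Cost = 8×1.5 + 9×6.5 = 70.5.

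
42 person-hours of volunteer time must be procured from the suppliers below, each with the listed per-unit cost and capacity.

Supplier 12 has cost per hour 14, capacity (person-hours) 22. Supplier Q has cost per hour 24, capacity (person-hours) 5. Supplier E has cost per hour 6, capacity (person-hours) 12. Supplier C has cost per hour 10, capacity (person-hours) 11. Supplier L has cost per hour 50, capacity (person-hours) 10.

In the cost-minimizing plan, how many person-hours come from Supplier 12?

19

Cheapest first:
Take 12 from Supplier E at 6 — need 30 more.
Supplier C (10): use full 11 — 19 person-hours to go.
Supplier 12 (14): take the remaining 19 — done.
Supplier Q, Supplier L: unused.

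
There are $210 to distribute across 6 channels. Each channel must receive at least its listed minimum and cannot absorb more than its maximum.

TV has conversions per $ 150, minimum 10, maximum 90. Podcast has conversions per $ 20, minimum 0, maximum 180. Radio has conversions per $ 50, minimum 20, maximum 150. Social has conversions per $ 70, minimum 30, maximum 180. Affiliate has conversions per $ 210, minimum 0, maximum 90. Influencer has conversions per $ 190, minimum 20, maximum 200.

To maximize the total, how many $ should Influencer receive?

60

Meeting every minimum uses 10+0+20+30+0+20 = 80 $, leaving 130.
Highest conversions per $ first: Affiliate 210 > Influencer 190 > TV 150 > Social 70 > Radio 50 > Podcast 20.
Affiliate: +90 to 90 (cap) — 40 left.
Influencer: +40 (room for 180) → 60. Pool exhausted.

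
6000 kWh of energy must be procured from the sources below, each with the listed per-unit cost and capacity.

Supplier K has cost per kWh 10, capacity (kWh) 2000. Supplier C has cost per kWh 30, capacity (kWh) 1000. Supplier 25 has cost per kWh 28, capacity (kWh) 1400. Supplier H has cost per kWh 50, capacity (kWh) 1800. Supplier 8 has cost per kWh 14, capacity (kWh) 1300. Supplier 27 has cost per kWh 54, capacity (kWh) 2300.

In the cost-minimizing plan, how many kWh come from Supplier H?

300

Use sources in increasing cost order.
Supplier K at 10: take all 2000 kWh → 4000 still needed.
Take 1300 from Supplier 8 at 14 → need 2700 more.
Supplier 25 (28): use full 1400 → 1300 kWh to go.
Take 1000 from Supplier C at 30 → need 300 more.
Supplier H at 50: take 300 of its 1800 → requirement met.
Supplier 27: unused.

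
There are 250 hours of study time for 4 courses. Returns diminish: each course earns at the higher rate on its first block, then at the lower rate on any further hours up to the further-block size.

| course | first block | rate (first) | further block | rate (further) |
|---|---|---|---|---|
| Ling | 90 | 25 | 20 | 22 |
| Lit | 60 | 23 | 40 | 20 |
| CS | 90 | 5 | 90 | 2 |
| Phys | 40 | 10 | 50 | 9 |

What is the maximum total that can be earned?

Treat each block as its own option and order by rate: Ling/first 25 > Lit/first 23 > Ling/second 22 > Lit/second 20 > Phys/first 10 > Phys/second 9 > CS/first 5 > CS/second 2.
Fill Ling first block (90 at 25) — 160 left.
Lit first at 23: fill all 60 — 100 left.
Ling/second (22): +20 — 80 left.
Fill Lit second block (40 at 20) — 40 left.
Fill Phys first block (40 at 10) — 0 left.
Total = 25×90 + 23×60 + 22×20 + 20×40 + 10×40 = 5270.

5270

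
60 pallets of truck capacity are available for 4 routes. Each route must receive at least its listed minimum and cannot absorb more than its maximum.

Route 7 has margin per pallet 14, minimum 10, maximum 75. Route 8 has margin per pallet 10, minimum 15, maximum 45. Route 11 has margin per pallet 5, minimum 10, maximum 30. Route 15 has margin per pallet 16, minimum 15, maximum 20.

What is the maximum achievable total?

730

Meeting every minimum uses 10+15+10+15 = 50 pallets, leaving 10.
Highest margin per pallet first: Route 15 16 > Route 7 14 > Route 8 10 > Route 11 5.
Give Route 15 5 more to hit its cap of 20 → 5 left.
Route 7: +5 (room for 65) → 15. Pool exhausted.
Total = 14×15 + 10×15 + 5×10 + 16×20 = 730.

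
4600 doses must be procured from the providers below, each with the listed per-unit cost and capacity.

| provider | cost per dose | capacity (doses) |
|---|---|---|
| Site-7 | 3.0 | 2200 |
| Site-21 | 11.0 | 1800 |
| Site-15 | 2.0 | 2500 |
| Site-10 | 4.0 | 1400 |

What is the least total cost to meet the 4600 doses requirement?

11300

Use providers in increasing cost order.
Site-15 (2.0): use full 2500 ; 2100 doses to go.
Site-7 at 3.0: take 2100 of its 2200 ; requirement met.
Site-10, Site-21: unused.
Cost = 2500×2.0 + 2100×3.0 = 11300.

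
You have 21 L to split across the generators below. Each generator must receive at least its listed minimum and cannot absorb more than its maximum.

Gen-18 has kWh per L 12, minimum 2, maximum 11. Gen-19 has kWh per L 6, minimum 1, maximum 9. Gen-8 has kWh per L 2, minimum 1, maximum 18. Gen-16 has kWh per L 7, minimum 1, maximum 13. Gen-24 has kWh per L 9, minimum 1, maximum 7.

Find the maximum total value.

210

Meeting every minimum uses 2+1+1+1+1 = 6 L, leaving 15.
Highest kWh per L first: Gen-18 12 > Gen-24 9 > Gen-16 7 > Gen-19 6 > Gen-8 2.
Gen-18: +9 to 11 (cap) ; 6 left.
Gen-24: +6 to 7 (cap) ; 0 left.
Total = 12×11 + 6×1 + 2×1 + 7×1 + 9×7 = 210.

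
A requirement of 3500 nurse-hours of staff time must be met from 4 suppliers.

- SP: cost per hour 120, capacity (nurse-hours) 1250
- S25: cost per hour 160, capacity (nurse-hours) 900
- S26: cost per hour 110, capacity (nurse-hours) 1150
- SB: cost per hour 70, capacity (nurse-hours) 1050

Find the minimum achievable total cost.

358000

Fill from the cheapest supplier first.
SB at 70: take all 1050 nurse-hours — 2450 still needed.
S26 (110): use full 1150 — 1300 nurse-hours to go.
SP (120): use full 1250 — 50 nurse-hours to go.
Take 50 from S25 at 160 to finish.
Cost = 1050×70 + 1150×110 + 1250×120 + 50×160 = 358000.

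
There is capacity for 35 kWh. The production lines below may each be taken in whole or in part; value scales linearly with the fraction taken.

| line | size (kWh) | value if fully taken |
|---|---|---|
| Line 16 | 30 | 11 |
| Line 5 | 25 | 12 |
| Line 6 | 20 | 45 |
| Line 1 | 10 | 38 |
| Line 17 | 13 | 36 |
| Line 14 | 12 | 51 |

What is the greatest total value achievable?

Sort by value density: Line 14 51/12≈4.25, Line 1 38/10≈3.8, Line 17 36/13≈2.77, Line 6 45/20≈2.25, Line 5 12/25≈0.48, Line 16 11/30≈0.367.
Line 14: take in full, 12 kWh for value 51 ; 23 left.
Line 1: take in full, 10 kWh for value 38 ; 13 left.
All 13 kWh of Line 17 fit (value 36) ; 0 remain.
Total value = 125.

125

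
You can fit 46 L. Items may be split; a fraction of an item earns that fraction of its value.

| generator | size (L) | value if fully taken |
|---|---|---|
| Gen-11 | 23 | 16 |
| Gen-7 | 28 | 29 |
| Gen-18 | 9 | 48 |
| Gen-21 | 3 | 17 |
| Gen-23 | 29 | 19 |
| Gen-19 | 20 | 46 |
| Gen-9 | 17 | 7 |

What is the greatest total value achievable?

125.5

Rank by value-to-size ratio: Gen-21 17/3≈5.67, Gen-18 48/9≈5.33, Gen-19 46/20≈2.3, Gen-7 29/28≈1.04, Gen-11 16/23≈0.696, Gen-23 19/29≈0.655, Gen-9 7/17≈0.412.
All 3 L of Gen-21 fit (value 17) ; 43 remain.
Gen-18: take in full, 9 L for value 48 ; 34 left.
All 20 L of Gen-19 fit (value 46) ; 14 remain.
Only 14 L remain; take 14/28 of Gen-7 for value 29×14/28 = 14.5.
Total value = 125.5.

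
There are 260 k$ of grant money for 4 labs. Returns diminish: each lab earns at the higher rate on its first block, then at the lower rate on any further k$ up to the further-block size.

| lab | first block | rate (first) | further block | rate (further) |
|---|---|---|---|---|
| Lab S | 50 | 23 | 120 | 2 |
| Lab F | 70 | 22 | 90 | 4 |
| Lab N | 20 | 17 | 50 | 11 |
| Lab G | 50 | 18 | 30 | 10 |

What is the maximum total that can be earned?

4680

Rank every tier by rate: Lab S/T1 23 > Lab F/T1 22 > Lab G/T1 18 > Lab N/T1 17 > Lab N/T2 11 > Lab G/T2 10 > Lab F/T2 4 > Lab S/T2 2.
Fill Lab S T1 block (50 at 23) — 210 left.
Fill Lab F T1 block (70 at 22) — 140 left.
Lab G T1 at 18: fill all 50 — 90 left.
Fill Lab N T1 block (20 at 17) — 70 left.
Fill Lab N T2 block (50 at 11) — 20 left.
Lab G T2 at 10: only 20 left, fill 20.
Total = 23×50 + 22×70 + 18×50 + 17×20 + 11×50 + 10×20 = 4680.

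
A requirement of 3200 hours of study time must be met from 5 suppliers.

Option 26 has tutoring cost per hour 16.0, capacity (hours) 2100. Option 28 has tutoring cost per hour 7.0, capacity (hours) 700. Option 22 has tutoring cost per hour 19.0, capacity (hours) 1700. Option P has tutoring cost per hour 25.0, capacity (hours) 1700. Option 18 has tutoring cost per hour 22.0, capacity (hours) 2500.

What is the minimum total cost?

Use suppliers in increasing cost order.
Option 28 (7.0): use full 700 ; 2500 hours to go.
Take 2100 from Option 26 at 16.0 ; need 400 more.
Option 22 at 19.0: take 400 of its 1700 ; requirement met.
Option 18, Option P: unused.
Cost = 700×7.0 + 2100×16.0 + 400×19.0 = 46100.

46100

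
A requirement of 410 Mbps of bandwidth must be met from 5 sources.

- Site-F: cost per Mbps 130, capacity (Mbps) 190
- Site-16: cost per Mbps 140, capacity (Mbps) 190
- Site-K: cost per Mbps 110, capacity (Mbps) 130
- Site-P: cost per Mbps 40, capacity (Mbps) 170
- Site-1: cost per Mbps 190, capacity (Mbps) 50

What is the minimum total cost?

35400

Fill from the cheapest source first.
Site-P (40): use full 170 → 240 Mbps to go.
Site-K (110): use full 130 → 110 Mbps to go.
Site-F at 130: take 110 of its 190 → requirement met.
Site-16, Site-1: unused.
Cost = 170×40 + 130×110 + 110×130 = 35400.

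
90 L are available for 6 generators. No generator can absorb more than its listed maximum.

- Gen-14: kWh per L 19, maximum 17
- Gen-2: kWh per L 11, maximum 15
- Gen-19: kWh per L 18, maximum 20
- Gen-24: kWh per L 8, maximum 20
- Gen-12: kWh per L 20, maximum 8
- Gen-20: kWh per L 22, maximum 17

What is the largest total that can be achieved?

Rank by kWh per L: Gen-20 22 > Gen-12 20 > Gen-14 19 > Gen-19 18 > Gen-2 11 > Gen-24 8.
Gen-20: +17 to 17 (cap) → 73 left.
Gen-12: +8 to 8 (cap) → 65 left.
Gen-14 takes 17 to reach its cap of 17 → 48 left.
Give Gen-19 20 to hit its cap of 20 → 28 left.
Give Gen-2 15 to hit its cap of 15 → 13 left.
Gen-24 has room for 20 but only 13 remain, so it gets 13.
Total = 19×17 + 11×15 + 18×20 + 8×13 + 20×8 + 22×17 = 1486.

1486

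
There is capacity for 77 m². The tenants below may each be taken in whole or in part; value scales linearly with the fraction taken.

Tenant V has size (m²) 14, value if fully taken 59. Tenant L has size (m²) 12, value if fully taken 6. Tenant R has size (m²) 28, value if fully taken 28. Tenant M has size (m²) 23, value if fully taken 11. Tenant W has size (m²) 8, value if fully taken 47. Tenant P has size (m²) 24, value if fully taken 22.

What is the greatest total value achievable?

157.5

Rank by value-to-size ratio: Tenant W 47/8≈5.88, Tenant V 59/14≈4.21, Tenant R 28/28≈1, Tenant P 22/24≈0.917, Tenant L 6/12≈0.5, Tenant M 11/23≈0.478.
Take all of Tenant W (8 m², value 47) → 69 m² left.
Tenant V: take in full, 14 m² for value 59 → 55 left.
Tenant R: take in full, 28 m² for value 28 → 27 left.
Tenant P: take in full, 24 m² for value 22 → 3 left.
Only 3 m² remain; take 3/12 of Tenant L for value 6×3/12 = 1.5.
Total value = 157.5.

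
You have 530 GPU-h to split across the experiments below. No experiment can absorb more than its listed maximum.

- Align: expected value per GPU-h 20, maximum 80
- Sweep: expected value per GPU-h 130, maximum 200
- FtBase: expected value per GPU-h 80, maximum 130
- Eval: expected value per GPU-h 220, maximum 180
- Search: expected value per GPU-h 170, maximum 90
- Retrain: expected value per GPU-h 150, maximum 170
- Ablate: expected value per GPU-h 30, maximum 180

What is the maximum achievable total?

Order the experiments by expected value per GPU-h: Eval 220 > Search 170 > Retrain 150 > Sweep 130 > FtBase 80 > Ablate 30 > Align 20.
Give Eval 180 to hit its cap of 180 — 350 left.
Search takes 90 to reach its cap of 90 — 260 left.
Give Retrain 170 to hit its cap of 170 — 90 left.
Sweep has room for 200 but only 90 remain, so it gets 90.
Total = 130×90 + 220×180 + 170×90 + 150×170 = 92100.

92100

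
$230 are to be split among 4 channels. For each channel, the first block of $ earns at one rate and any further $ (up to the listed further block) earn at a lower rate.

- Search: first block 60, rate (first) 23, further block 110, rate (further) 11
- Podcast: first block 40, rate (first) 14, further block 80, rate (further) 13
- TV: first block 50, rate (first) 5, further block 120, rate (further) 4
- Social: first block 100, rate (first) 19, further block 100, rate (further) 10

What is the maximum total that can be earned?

Treat each block as its own option and order by rate: Search/tier1 23 > Social/tier1 19 > Podcast/tier1 14 > Podcast/tier2 13 > Search/tier2 11 > Social/tier2 10 > TV/tier1 5 > TV/tier2 4.
Fill Search tier1 block (60 at 23) → 170 left.
Fill Social tier1 block (100 at 19) → 70 left.
Fill Podcast tier1 block (40 at 14) → 30 left.
Podcast/tier2: +30 of 80 at 13; pool empty.
Total = 23×60 + 19×100 + 14×40 + 13×30 = 4230.

4230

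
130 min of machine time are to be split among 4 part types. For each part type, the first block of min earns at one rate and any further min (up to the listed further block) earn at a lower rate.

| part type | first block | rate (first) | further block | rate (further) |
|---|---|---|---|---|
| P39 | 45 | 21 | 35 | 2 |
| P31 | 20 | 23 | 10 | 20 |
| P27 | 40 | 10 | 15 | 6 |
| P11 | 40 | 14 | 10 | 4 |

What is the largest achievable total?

Treat each block as its own option and order by rate: P31/tier1 23 > P39/tier1 21 > P31/tier2 20 > P11/tier1 14 > P27/tier1 10 > P27/tier2 6 > P11/tier2 4 > P39/tier2 2.
P31/tier1 (23): +20 — 110 left.
Fill P39 tier1 block (45 at 21) — 65 left.
Fill P31 tier2 block (10 at 20) — 55 left.
P11/tier1 (14): +40 — 15 left.
P27/tier1: +15 of 40 at 10; pool empty.
Total = 23×20 + 21×45 + 20×10 + 14×40 + 10×15 = 2315.

2315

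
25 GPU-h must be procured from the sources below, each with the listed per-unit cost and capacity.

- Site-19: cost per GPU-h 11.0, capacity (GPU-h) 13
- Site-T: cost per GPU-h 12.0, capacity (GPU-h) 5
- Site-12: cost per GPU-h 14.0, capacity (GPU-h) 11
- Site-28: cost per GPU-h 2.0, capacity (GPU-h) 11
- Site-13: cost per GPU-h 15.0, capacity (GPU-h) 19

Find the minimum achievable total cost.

Use sources in increasing cost order.
Site-28 (2.0): use full 11 → 14 GPU-h to go.
Site-19 (11.0): use full 13 → 1 GPU-h to go.
Site-T (12.0): take the remaining 1 → done.
Site-12, Site-13: unused.
Cost = 11×2.0 + 13×11.0 + 1×12.0 = 177.

177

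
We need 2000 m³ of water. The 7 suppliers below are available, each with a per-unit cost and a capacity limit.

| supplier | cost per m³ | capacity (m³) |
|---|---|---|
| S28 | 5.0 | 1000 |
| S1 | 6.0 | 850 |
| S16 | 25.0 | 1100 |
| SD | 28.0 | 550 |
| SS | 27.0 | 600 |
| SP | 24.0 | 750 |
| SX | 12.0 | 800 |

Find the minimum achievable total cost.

11900

Fill from the cheapest supplier first.
S28 (5.0): use full 1000 — 1000 m³ to go.
Take 850 from S1 at 6.0 — need 150 more.
Take 150 from SX at 12.0 to finish.
SP, S16, SS, SD: unused.
Cost = 1000×5.0 + 850×6.0 + 150×12.0 = 11900.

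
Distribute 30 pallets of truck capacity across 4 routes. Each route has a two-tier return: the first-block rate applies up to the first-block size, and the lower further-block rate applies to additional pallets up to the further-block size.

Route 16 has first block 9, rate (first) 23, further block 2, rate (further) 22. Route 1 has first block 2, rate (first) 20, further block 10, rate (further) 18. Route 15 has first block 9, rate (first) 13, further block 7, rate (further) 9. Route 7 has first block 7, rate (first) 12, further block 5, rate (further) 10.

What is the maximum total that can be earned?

562

Order all 8 blocks by rate: Route 16/first 23 > Route 16/second 22 > Route 1/first 20 > Route 1/second 18 > Route 15/first 13 > Route 7/first 12 > Route 7/second 10 > Route 15/second 9.
Fill Route 16 first block (9 at 23) → 21 left.
Route 16/second (22): +2 → 19 left.
Route 1 first at 20: fill all 2 → 17 left.
Fill Route 1 second block (10 at 18) → 7 left.
Route 15/first: +7 of 9 at 13; pool empty.
Total = 23×9 + 22×2 + 20×2 + 18×10 + 13×7 = 562.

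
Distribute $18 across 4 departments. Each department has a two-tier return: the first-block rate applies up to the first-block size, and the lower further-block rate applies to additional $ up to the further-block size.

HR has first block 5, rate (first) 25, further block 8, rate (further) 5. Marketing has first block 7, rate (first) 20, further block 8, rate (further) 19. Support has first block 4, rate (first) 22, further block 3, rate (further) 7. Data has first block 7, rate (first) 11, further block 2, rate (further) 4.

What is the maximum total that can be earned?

Rank every tier by rate: HR/T1 25 > Support/T1 22 > Marketing/T1 20 > Marketing/T2 19 > Data/T1 11 > Support/T2 7 > HR/T2 5 > Data/T2 4.
HR T1 at 25: fill all 5 — 13 left.
Support/T1 (22): +4 — 9 left.
Marketing/T1 (20): +7 — 2 left.
Marketing T2 at 19: only 2 left, fill 2.
Total = 25×5 + 22×4 + 20×7 + 19×2 = 391.

391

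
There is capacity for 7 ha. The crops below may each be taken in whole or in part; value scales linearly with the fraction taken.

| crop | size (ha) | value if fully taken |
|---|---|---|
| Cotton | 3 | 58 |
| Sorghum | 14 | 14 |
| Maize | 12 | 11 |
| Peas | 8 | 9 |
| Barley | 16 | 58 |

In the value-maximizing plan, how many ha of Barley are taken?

4

Best value per unit of size first: Cotton 58/3≈19.3, Barley 58/16≈3.62, Peas 9/8≈1.12, Sorghum 14/14≈1, Maize 11/12≈0.917.
Take all of Cotton (3 ha, value 58) → 4 ha left.
Only 4 ha remain; take 4/16 of Barley for value 58×4/16 = 14.5.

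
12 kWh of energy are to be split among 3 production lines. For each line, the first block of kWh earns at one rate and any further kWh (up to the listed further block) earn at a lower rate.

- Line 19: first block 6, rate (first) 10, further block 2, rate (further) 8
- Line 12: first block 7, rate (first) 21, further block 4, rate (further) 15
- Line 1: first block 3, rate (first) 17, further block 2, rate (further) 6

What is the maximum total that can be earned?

228

Rank every tier by rate: Line 12/T1 21 > Line 1/T1 17 > Line 12/T2 15 > Line 19/T1 10 > Line 19/T2 8 > Line 1/T2 6.
Fill Line 12 T1 block (7 at 21) — 5 left.
Line 1/T1 (17): +3 — 2 left.
2 remain; put them into Line 12 T2 at 15.
Total = 21×7 + 17×3 + 15×2 = 228.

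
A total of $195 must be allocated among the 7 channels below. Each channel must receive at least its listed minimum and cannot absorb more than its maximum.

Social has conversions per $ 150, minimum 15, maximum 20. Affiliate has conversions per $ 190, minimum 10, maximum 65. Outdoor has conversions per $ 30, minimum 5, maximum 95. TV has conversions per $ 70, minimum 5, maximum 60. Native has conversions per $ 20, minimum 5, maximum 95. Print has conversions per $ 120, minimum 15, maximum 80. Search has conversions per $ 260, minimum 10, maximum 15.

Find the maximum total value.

29450

Meeting every minimum uses 15+10+5+5+5+15+10 = 65 $, leaving 130.
Order the channels by conversions per $: Search 260 > Affiliate 190 > Social 150 > Print 120 > TV 70 > Outdoor 30 > Native 20.
Give Search 5 more to hit its cap of 15 ; 125 left.
Affiliate: +55 to 65 (cap) ; 70 left.
Social takes 5 more to reach its cap of 20 ; 65 left.
Give Print 65 more to hit its cap of 80 ; 0 left.
Total = 150×20 + 190×65 + 30×5 + 70×5 + 20×5 + 120×80 + 260×15 = 29450.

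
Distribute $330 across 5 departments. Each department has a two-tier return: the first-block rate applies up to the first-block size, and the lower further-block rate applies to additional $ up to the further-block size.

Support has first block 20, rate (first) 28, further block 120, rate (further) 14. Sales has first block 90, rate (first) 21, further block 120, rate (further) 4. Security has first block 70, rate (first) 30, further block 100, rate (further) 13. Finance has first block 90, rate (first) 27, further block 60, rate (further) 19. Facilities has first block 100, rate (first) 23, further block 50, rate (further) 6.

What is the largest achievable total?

8440

Rank every tier by rate: Security/first 30 > Support/first 28 > Finance/first 27 > Facilities/first 23 > Sales/first 21 > Finance/second 19 > Support/second 14 > Security/second 13 > Facilities/second 6 > Sales/second 4.
Security/first (30): +70 — 260 left.
Fill Support first block (20 at 28) — 240 left.
Finance/first (27): +90 — 150 left.
Facilities/first (23): +100 — 50 left.
50 remain; put them into Sales first at 21.
Total = 30×70 + 28×20 + 27×90 + 23×100 + 21×50 = 8440.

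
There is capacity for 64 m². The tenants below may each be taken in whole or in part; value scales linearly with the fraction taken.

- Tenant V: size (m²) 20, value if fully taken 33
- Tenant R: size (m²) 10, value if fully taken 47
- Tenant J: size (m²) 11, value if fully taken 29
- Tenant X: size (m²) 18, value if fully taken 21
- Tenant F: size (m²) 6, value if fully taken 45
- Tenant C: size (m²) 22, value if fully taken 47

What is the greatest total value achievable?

192.75

Best value per unit of size first: Tenant F 45/6≈7.5, Tenant R 47/10≈4.7, Tenant J 29/11≈2.64, Tenant C 47/22≈2.14, Tenant V 33/20≈1.65, Tenant X 21/18≈1.17.
Tenant F: take in full, 6 m² for value 45 — 58 left.
All 10 m² of Tenant R fit (value 47) — 48 remain.
All 11 m² of Tenant J fit (value 29) — 37 remain.
Tenant C: take in full, 22 m² for value 47 — 15 left.
Only 15 m² remain; take 15/20 of Tenant V for value 33×15/20 = 24.75.
Total value = 192.75.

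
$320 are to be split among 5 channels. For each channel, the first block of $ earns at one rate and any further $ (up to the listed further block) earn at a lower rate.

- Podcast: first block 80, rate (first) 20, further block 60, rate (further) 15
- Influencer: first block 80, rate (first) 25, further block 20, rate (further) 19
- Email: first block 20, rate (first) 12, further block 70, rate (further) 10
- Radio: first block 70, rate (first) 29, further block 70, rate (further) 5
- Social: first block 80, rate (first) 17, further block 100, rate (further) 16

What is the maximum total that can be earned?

Order all 10 blocks by rate: Radio/tier1 29 > Influencer/tier1 25 > Podcast/tier1 20 > Influencer/tier2 19 > Social/tier1 17 > Social/tier2 16 > Podcast/tier2 15 > Email/tier1 12 > Email/tier2 10 > Radio/tier2 5.
Radio/tier1 (29): +70 — 250 left.
Fill Influencer tier1 block (80 at 25) — 170 left.
Fill Podcast tier1 block (80 at 20) — 90 left.
Influencer tier2 at 19: fill all 20 — 70 left.
70 remain; put them into Social tier1 at 17.
Total = 29×70 + 25×80 + 20×80 + 19×20 + 17×70 = 7200.

7200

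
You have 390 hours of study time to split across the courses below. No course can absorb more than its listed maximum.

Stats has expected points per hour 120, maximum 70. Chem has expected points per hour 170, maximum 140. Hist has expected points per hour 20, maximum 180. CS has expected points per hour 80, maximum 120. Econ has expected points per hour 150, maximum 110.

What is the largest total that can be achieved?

54300

Rank by expected points per hour: Chem 170 > Econ 150 > Stats 120 > CS 80 > Hist 20.
Chem: +140 to 140 (cap) — 250 left.
Econ takes 110 to reach its cap of 110 — 140 left.
Stats: +70 to 70 (cap) — 70 left.
CS: +70 (room for 120) → 70. Pool exhausted.
Total = 120×70 + 170×140 + 80×70 + 150×110 = 54300.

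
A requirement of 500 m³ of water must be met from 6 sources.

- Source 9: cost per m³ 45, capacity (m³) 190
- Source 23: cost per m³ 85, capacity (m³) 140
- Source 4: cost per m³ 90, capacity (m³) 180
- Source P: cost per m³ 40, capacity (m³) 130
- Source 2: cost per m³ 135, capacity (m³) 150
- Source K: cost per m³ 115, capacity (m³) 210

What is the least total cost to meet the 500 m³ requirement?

29250

Use sources in increasing cost order.
Source P at 40: take all 130 m³ → 370 still needed.
Source 9 at 45: take all 190 m³ → 180 still needed.
Source 23 (85): use full 140 → 40 m³ to go.
Source 4 at 90: take 40 of its 180 → requirement met.
Source K, Source 2: unused.
Cost = 130×40 + 190×45 + 140×85 + 40×90 = 29250.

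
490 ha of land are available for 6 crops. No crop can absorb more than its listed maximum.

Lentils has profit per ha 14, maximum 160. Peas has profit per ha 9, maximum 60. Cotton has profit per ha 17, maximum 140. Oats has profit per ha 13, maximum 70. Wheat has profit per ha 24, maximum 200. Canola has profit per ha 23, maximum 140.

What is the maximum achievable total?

Rank by profit per ha: Wheat 24 > Canola 23 > Cotton 17 > Lentils 14 > Oats 13 > Peas 9.
Give Wheat 200 to hit its cap of 200 ; 290 left.
Canola takes 140 to reach its cap of 140 ; 150 left.
Cotton takes 140 to reach its cap of 140 ; 10 left.
Only 10 left; Lentils takes them to reach 10.
Total = 14×10 + 17×140 + 24×200 + 23×140 = 10540.

10540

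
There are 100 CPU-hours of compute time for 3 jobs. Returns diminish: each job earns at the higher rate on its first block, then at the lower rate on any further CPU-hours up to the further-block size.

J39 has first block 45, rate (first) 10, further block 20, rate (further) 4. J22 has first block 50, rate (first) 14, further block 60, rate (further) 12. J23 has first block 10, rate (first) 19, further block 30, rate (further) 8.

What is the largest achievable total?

Rank every tier by rate: J23/tier1 19 > J22/tier1 14 > J22/tier2 12 > J39/tier1 10 > J23/tier2 8 > J39/tier2 4.
J23/tier1 (19): +10 ; 90 left.
Fill J22 tier1 block (50 at 14) ; 40 left.
J22/tier2: +40 of 60 at 12; pool empty.
Total = 19×10 + 14×50 + 12×40 = 1370.

1370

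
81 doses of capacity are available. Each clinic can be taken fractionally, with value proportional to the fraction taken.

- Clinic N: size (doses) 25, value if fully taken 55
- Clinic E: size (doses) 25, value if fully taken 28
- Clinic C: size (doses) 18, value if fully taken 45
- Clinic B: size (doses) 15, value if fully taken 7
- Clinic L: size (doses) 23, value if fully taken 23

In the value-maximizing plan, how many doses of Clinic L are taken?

Rank by value-to-size ratio: Clinic C 45/18≈2.5, Clinic N 55/25≈2.2, Clinic E 28/25≈1.12, Clinic L 23/23≈1, Clinic B 7/15≈0.467.
Clinic C: take in full, 18 doses for value 45 → 63 left.
All 25 doses of Clinic N fit (value 55) → 38 remain.
Clinic E: take in full, 25 doses for value 28 → 13 left.
Fill the last 13 doses with part of Clinic L: 13/23 of it earns 13.

13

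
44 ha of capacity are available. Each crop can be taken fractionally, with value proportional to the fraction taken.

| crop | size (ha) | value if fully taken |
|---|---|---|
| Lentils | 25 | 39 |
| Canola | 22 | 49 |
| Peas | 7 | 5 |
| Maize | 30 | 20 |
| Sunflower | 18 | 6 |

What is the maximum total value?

Sort by value density: Canola 49/22≈2.23, Lentils 39/25≈1.56, Peas 5/7≈0.714, Maize 20/30≈0.667, Sunflower 6/18≈0.333.
All 22 ha of Canola fit (value 49) — 22 remain.
22 ha left: a 22/25 share of Lentils gives 39×22/25 = 34.32.
Total value = 83.32.

83.32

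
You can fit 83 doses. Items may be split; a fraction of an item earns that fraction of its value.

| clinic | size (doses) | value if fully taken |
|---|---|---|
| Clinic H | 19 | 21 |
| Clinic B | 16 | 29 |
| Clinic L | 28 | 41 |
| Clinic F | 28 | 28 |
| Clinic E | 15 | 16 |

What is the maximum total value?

112

Best value per unit of size first: Clinic B 29/16≈1.81, Clinic L 41/28≈1.46, Clinic H 21/19≈1.11, Clinic E 16/15≈1.07, Clinic F 28/28≈1.
All 16 doses of Clinic B fit (value 29) → 67 remain.
Take all of Clinic L (28 doses, value 41) → 39 doses left.
Take all of Clinic H (19 doses, value 21) → 20 doses left.
All 15 doses of Clinic E fit (value 16) → 5 remain.
Only 5 doses remain; take 5/28 of Clinic F for value 28×5/28 = 5.
Total value = 112.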